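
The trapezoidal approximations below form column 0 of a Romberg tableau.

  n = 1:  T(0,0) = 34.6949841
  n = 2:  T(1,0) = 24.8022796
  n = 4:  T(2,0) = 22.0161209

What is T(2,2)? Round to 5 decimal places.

T(1,1) = (4·24.8022796 − 34.6949841) / 3 = 21.5047114
T(2,1) = (4·22.0161209 − 24.8022796) / 3 = 21.0874013
T(2,2) = 21.0874013 + (21.0874013 − 21.5047114)/15 = 21.0595806

21.05958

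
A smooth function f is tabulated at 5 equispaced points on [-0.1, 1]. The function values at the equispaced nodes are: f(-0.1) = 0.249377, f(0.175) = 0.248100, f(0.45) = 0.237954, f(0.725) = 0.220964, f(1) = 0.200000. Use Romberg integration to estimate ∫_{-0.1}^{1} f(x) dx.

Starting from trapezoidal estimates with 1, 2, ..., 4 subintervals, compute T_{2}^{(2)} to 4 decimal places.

0.2568

T_{0}^{(0)} (trapezoid, 1 panel, h=1.1000): 0.247157
T_{1}^{(0)} (trapezoid, 2 panels, h=0.5500): 0.254453
T_{2}^{(0)} (trapezoid, 4 panels, h=0.2750): 0.256219
T_{1}^{(1)} = 0.254453 + (0.254453 − 0.247157)/3 = 0.256885
T_{2}^{(1)} = 0.256219 + (0.256219 − 0.254453)/3 = 0.256808
T_{2}^{(2)} = 0.256808 + (0.256808 − 0.256885)/15 = 0.256803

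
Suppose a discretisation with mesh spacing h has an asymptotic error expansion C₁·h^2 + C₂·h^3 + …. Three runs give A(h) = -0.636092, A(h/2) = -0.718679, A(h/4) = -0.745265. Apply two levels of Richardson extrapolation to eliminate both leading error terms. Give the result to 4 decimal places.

-0.7553

First eliminate the h^2 term (factor 2^2 = 4):
  B₁ = (4·(-0.718679) − (-0.636092))/3 = -0.746208
  B₂ = (4·(-0.745265) − (-0.718679))/3 = -0.754127
Then eliminate the h^3 term (factor 2^3 = 8):
  (8·(-0.754127) − (-0.746208))/7 = -0.755258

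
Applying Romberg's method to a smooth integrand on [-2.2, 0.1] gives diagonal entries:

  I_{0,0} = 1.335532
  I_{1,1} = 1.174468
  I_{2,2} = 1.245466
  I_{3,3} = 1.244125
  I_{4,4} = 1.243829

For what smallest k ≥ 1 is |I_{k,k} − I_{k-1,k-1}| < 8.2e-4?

|I_{1,1} − I_{0,0}| = 0.161064 ≥ 8.2e-4
|I_{2,2} − I_{1,1}| = 0.070998 ≥ 8.2e-4
|I_{3,3} − I_{2,2}| = 0.001341 ≥ 8.2e-4
|I_{4,4} − I_{3,3}| = 0.000296 < 8.2e-4

k = 4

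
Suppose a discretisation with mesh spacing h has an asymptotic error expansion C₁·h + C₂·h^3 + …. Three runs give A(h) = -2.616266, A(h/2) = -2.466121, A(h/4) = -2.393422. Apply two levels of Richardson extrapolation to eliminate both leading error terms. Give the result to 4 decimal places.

First eliminate the h term (factor 2^1 = 2):
  B₁ = (2·(-2.466121) − (-2.616266))/1 = -2.315976
  B₂ = (2·(-2.393422) − (-2.466121))/1 = -2.320723
Then eliminate the h^3 term (factor 2^3 = 8):
  (8·(-2.320723) − (-2.315976))/7 = -2.321401

-2.3214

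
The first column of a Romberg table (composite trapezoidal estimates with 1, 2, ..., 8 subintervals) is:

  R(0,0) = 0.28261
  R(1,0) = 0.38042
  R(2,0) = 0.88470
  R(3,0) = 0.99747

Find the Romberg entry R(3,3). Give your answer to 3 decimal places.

Richardson extrapolation on the trapezoidal column (denominator 4−1=3):
R(1,1) = (4·0.38042 − 0.28261) / 3 = 0.41302
R(2,1) = (4·0.88470 − 0.38042) / 3 = 1.05279
R(3,1) = 0.99747 + (0.99747 − 0.88470)/3 = 1.03506
R(2,2) = (16·1.05279 − 0.41302) / 15 = 1.09544
R(3,2) = (16·1.03506 − 1.05279) / 15 = 1.03388
R(3,3) = (64·1.03388 − 1.09544) / 63 = 1.03290

1.033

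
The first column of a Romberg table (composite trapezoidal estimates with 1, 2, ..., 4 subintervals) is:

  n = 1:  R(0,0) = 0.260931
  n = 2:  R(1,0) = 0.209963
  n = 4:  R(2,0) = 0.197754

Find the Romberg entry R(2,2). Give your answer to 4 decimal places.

Richardson extrapolation on the trapezoidal column (denominator 4−1=3):
R(1,1) = 0.209963 + (0.209963 − 0.260931)/3 = 0.192974
R(2,1) = 0.197754 + (0.197754 − 0.209963)/3 = 0.193684
R(2,2) = (16·0.193684 − 0.192974) / 15 = 0.193731

0.1937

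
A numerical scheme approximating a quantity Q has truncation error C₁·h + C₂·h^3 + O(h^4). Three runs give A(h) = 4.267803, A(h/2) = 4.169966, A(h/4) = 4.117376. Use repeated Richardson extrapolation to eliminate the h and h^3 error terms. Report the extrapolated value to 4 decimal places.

4.0637

First eliminate the h term (factor 2^1 = 2):
  B₁ = (2·4.169966 − 4.267803)/1 = 4.072129
  B₂ = (2·4.117376 − 4.169966)/1 = 4.064786
Then eliminate the h^3 term (factor 2^3 = 8):
  (8·4.064786 − 4.072129)/7 = 4.063737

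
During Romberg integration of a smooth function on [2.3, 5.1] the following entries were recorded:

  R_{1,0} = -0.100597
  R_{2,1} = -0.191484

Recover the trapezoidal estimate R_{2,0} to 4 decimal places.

-0.1688

From R_{2,1} = (4·R_{2,0} − R_{1,0})/3, solve for R_{2,0}:
4·R_{2,0} = 3·(-0.191484) + (-0.100597) = -0.675049
R_{2,0} = -0.168762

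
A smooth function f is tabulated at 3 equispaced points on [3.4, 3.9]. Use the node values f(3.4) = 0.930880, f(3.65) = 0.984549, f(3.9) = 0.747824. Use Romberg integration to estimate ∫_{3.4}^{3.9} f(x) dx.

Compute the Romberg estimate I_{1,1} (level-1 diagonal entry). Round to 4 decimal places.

0.4681

I_{0,0} (trapezoid, 1 panel, h=0.5000): 0.419676
I_{1,0} (trapezoid, 2 panels, h=0.2500): 0.455975
I_{1,1} = 0.455975 + (0.455975 − 0.419676)/3 = 0.468075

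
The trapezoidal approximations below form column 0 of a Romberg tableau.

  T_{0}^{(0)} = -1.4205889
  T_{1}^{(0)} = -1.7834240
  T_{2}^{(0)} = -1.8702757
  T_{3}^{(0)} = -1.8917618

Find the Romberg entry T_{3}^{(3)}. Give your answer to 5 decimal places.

T_{1}^{(1)} = (4·(-1.7834240) − (-1.4205889)) / 3 = -1.9043690
T_{2}^{(1)} = (4·(-1.8702757) − (-1.7834240)) / 3 = -1.8992263
T_{3}^{(1)} = (4·(-1.8917618) − (-1.8702757)) / 3 = -1.8989238
T_{2}^{(2)} = -1.8992263 + (-1.8992263 − (-1.9043690))/15 = -1.8988835
T_{3}^{(2)} = (16·(-1.8989238) − (-1.8992263)) / 15 = -1.8989036
T_{3}^{(3)} = (64·(-1.8989036) − (-1.8988835)) / 63 = -1.8989039

-1.89890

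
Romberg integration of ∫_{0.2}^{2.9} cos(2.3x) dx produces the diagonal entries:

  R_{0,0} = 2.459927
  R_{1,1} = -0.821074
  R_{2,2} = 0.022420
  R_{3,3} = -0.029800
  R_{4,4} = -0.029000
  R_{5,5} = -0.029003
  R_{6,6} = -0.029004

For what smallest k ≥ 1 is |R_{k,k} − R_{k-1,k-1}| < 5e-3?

|R_{1,1} − R_{0,0}| = 3.281001 ≥ 5e-3
|R_{2,2} − R_{1,1}| = 0.843494 ≥ 5e-3
|R_{3,3} − R_{2,2}| = 0.052220 ≥ 5e-3
|R_{4,4} − R_{3,3}| = 0.000800 < 5e-3

k = 4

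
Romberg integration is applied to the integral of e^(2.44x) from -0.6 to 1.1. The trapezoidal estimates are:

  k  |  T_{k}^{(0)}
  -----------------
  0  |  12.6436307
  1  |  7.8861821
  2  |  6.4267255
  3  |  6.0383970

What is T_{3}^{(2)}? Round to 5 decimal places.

5.90687

Richardson extrapolation on the trapezoidal column (denominator 4−1=3):
T_{2}^{(1)} = 6.4267255 + (6.4267255 − 7.8861821)/3 = 5.9402400
T_{3}^{(1)} = (4·6.0383970 − 6.4267255) / 3 = 5.9089542
T_{3}^{(2)} = (16·5.9089542 − 5.9402400) / 15 = 5.9068685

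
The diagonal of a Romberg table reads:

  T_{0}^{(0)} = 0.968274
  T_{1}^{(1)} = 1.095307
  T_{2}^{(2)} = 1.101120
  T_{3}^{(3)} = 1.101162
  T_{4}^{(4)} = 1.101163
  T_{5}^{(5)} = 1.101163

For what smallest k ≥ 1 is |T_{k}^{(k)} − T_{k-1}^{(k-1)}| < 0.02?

k = 2

|T_{1}^{(1)} − T_{0}^{(0)}| = 0.127033 ≥ 0.02
|T_{2}^{(2)} − T_{1}^{(1)}| = 0.005813 < 0.02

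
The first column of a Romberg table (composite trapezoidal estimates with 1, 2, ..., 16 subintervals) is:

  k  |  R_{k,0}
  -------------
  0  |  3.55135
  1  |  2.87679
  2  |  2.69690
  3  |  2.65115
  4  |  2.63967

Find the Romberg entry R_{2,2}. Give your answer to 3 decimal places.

2.636

Richardson extrapolation on the trapezoidal column (denominator 4−1=3):
R_{1,1} = (4·2.87679 − 3.55135) / 3 = 2.65194
R_{2,1} = 2.69690 + (2.69690 − 2.87679)/3 = 2.63694
R_{2,2} = 2.63694 + (2.63694 − 2.65194)/15 = 2.63594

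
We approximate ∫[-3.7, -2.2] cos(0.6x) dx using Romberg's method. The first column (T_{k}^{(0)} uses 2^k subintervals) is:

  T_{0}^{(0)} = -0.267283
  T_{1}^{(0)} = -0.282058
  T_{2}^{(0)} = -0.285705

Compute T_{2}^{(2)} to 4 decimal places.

-0.2869

Richardson extrapolation on the trapezoidal column (denominator 4−1=3):
T_{1}^{(1)} = -0.282058 + (-0.282058 − (-0.267283))/3 = -0.286983
T_{2}^{(1)} = -0.285705 + (-0.285705 − (-0.282058))/3 = -0.286921
T_{2}^{(2)} = -0.286921 + (-0.286921 − (-0.286983))/15 = -0.286917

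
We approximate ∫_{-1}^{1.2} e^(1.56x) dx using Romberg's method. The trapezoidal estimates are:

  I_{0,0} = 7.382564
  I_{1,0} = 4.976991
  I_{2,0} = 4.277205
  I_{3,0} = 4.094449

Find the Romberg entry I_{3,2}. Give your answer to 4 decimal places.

Richardson extrapolation on the trapezoidal column (denominator 4−1=3):
I_{2,1} = 4.277205 + (4.277205 − 4.976991)/3 = 4.043943
I_{3,1} = 4.094449 + (4.094449 − 4.277205)/3 = 4.033530
I_{3,2} = 4.033530 + (4.033530 − 4.043943)/15 = 4.032836

4.0328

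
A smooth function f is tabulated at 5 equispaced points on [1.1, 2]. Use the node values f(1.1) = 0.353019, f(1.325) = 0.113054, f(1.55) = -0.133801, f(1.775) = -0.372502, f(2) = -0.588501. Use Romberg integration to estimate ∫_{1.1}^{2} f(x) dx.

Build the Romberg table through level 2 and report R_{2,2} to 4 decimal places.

-0.1156

R_{0,0} (trapezoid, 1 panel, h=0.9000): -0.105967
R_{1,0} (trapezoid, 2 panels, h=0.4500): -0.113194
R_{2,0} (trapezoid, 4 panels, h=0.2250): -0.114973
R_{1,1} = -0.113194 + (-0.113194 − (-0.105967))/3 = -0.115603
R_{2,1} = -0.114973 + (-0.114973 − (-0.113194))/3 = -0.115566
R_{2,2} = -0.115566 + (-0.115566 − (-0.115603))/15 = -0.115564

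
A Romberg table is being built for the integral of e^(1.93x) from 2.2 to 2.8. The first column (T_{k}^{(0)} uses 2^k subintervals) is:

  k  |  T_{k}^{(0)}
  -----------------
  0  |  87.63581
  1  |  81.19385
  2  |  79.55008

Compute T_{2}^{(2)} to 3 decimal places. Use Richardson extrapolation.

78.999

Richardson extrapolation on the trapezoidal column (denominator 4−1=3):
T_{1}^{(1)} = (4·81.19385 − 87.63581) / 3 = 79.04653
T_{2}^{(1)} = 79.55008 + (79.55008 − 81.19385)/3 = 79.00216
T_{2}^{(2)} = 79.00216 + (79.00216 − 79.04653)/15 = 78.99920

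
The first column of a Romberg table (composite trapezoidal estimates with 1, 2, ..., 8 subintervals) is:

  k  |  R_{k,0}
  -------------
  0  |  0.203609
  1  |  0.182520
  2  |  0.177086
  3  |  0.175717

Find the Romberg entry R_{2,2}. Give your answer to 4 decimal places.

R_{1,1} = 0.182520 + (0.182520 − 0.203609)/3 = 0.175490
R_{2,1} = 0.177086 + (0.177086 − 0.182520)/3 = 0.175275
R_{2,2} = 0.175275 + (0.175275 − 0.175490)/15 = 0.175261

0.1753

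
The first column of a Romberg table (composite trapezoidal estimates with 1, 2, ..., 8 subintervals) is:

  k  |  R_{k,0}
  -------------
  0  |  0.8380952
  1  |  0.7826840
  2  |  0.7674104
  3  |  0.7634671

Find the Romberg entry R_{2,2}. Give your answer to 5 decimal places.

Richardson extrapolation on the trapezoidal column (denominator 4−1=3):
R_{1,1} = (4·0.7826840 − 0.8380952) / 3 = 0.7642136
R_{2,1} = (4·0.7674104 − 0.7826840) / 3 = 0.7623192
R_{2,2} = (16·0.7623192 − 0.7642136) / 15 = 0.7621929

0.76219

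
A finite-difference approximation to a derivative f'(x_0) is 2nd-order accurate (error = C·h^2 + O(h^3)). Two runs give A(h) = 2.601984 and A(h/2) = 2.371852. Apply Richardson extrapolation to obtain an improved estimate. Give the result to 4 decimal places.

The leading error scales as h^2; refining by a factor of 2 reduces it by 2^2 = 4.
Extrapolated value = (4·A(h/2) − A(h)) / (4 − 1)
= (4·2.371852 − 2.601984) / 3
= 6.885424 / 3 = 2.295141

2.2951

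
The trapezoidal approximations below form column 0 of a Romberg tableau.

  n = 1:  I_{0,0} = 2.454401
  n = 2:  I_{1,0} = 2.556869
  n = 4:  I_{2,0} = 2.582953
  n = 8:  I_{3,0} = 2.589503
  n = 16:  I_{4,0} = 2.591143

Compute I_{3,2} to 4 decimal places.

I_{2,1} = 2.582953 + (2.582953 − 2.556869)/3 = 2.591648
I_{3,1} = 2.589503 + (2.589503 − 2.582953)/3 = 2.591686
I_{3,2} = (16·2.591686 − 2.591648) / 15 = 2.591689
(Column j=1 coincides with Simpson's rule on the same nodes.)

2.5917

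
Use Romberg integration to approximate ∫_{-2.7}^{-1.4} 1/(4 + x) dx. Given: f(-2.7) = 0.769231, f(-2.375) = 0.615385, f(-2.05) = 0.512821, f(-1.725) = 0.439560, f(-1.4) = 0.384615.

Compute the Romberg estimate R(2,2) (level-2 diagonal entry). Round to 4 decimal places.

0.6932

R(0,0) (trapezoid, 1 panel, h=1.3000): 0.750000
R(1,0) (trapezoid, 2 panels, h=0.6500): 0.708334
R(2,0) (trapezoid, 4 panels, h=0.3250): 0.697024
R(1,1) = 0.708334 + (0.708334 − 0.750000)/3 = 0.694445
R(2,1) = 0.697024 + (0.697024 − 0.708334)/3 = 0.693254
R(2,2) = 0.693254 + (0.693254 − 0.694445)/15 = 0.693175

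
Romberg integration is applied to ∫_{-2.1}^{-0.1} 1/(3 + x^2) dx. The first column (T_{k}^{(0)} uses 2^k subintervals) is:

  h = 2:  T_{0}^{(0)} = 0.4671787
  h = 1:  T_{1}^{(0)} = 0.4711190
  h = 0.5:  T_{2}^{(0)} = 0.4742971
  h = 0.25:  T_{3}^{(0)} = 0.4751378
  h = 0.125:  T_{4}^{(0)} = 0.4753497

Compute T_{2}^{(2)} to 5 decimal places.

0.47555

Richardson extrapolation on the trapezoidal column (denominator 4−1=3):
T_{1}^{(1)} = (4·0.4711190 − 0.4671787) / 3 = 0.4724324
T_{2}^{(1)} = 0.4742971 + (0.4742971 − 0.4711190)/3 = 0.4753565
T_{2}^{(2)} = 0.4753565 + (0.4753565 − 0.4724324)/15 = 0.4755514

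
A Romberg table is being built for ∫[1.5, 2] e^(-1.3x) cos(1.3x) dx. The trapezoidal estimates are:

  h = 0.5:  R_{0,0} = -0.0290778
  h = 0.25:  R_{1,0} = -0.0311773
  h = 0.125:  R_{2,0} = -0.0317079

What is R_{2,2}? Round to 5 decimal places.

-0.03189

R_{1,1} = (4·(-0.0311773) − (-0.0290778)) / 3 = -0.0318771
R_{2,1} = (4·(-0.0317079) − (-0.0311773)) / 3 = -0.0318848
R_{2,2} = -0.0318848 + (-0.0318848 − (-0.0318771))/15 = -0.0318853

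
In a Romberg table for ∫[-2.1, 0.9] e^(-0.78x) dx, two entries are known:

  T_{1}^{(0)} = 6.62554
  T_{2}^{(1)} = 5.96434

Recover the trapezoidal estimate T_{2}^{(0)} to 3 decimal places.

6.130

From T_{2}^{(1)} = (4·T_{2}^{(0)} − T_{1}^{(0)})/3, solve for T_{2}^{(0)}:
4·T_{2}^{(0)} = 3·5.96434 + 6.62554 = 24.51856
T_{2}^{(0)} = 6.12964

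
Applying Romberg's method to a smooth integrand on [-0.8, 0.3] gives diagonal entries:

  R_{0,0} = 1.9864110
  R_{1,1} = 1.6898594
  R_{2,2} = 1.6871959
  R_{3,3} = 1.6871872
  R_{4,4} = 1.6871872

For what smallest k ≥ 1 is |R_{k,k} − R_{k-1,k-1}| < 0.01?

|R_{1,1} − R_{0,0}| = 0.2965516 ≥ 0.01
|R_{2,2} − R_{1,1}| = 0.0026635 < 0.01

k = 2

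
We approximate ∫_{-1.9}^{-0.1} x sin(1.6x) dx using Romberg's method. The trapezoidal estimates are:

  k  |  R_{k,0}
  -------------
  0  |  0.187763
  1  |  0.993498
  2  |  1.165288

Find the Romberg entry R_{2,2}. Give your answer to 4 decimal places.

R_{1,1} = 0.993498 + (0.993498 − 0.187763)/3 = 1.262076
R_{2,1} = (4·1.165288 − 0.993498) / 3 = 1.222551
R_{2,2} = (16·1.222551 − 1.262076) / 15 = 1.219916

1.2199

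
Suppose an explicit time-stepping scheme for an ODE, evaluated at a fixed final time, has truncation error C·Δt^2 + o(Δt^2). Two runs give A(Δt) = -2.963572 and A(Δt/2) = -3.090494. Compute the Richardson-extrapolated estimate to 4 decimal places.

Extrapolated value = (4·A(Δt/2) − A(Δt)) / (4 − 1)
= (4·(-3.090494) − (-2.963572)) / 3
= -9.398404 / 3 = -3.132801

-3.1328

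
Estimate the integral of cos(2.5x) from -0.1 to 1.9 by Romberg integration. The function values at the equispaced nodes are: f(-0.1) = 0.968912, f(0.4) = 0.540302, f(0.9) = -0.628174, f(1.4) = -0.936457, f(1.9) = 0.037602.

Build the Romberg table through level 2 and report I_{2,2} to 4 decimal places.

-0.2927

I_{0,0} (trapezoid, 1 panel, h=2.0000): 1.006514
I_{1,0} (trapezoid, 2 panels, h=1.0000): -0.124917
I_{2,0} (trapezoid, 4 panels, h=0.5000): -0.260536
I_{1,1} = -0.124917 + (-0.124917 − 1.006514)/3 = -0.502061
I_{2,1} = -0.260536 + (-0.260536 − (-0.124917))/3 = -0.305742
I_{2,2} = -0.305742 + (-0.305742 − (-0.502061))/15 = -0.292654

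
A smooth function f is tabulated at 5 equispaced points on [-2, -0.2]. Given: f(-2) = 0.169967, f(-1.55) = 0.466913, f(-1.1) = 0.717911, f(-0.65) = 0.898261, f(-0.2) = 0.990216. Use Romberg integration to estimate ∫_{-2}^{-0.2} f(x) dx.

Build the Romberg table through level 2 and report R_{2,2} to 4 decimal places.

1.2084

R_{0,0} (trapezoid, 1 panel, h=1.8000): 1.044165
R_{1,0} (trapezoid, 2 panels, h=0.9000): 1.168202
R_{2,0} (trapezoid, 4 panels, h=0.4500): 1.198429
R_{1,1} = 1.168202 + (1.168202 − 1.044165)/3 = 1.209548
R_{2,1} = 1.198429 + (1.198429 − 1.168202)/3 = 1.208505
R_{2,2} = 1.208505 + (1.208505 − 1.209548)/15 = 1.208435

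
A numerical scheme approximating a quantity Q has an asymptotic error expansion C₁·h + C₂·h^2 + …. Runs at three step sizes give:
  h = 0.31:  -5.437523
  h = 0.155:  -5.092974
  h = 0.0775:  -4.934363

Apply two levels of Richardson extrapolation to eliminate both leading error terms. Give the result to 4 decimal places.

First eliminate the h term (factor 2^1 = 2):
  B₁ = (2·(-5.092974) − (-5.437523))/1 = -4.748425
  B₂ = (2·(-4.934363) − (-5.092974))/1 = -4.775752
Then eliminate the h^2 term (factor 2^2 = 4):
  (4·(-4.775752) − (-4.748425))/3 = -4.784861

-4.7849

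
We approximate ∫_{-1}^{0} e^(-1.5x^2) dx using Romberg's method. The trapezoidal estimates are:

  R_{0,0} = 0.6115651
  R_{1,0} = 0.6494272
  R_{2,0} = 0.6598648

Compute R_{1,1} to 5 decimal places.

Richardson extrapolation on the trapezoidal column (denominator 4−1=3):
R_{1,1} = (4·0.6494272 − 0.6115651) / 3 = 0.6620479
(Column j=1 coincides with Simpson's rule on the same nodes.)

0.66205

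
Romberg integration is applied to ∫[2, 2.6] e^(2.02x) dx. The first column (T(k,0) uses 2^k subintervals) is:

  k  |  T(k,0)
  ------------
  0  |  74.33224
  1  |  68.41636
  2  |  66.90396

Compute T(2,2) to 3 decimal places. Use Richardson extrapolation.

Richardson extrapolation on the trapezoidal column (denominator 4−1=3):
T(1,1) = 68.41636 + (68.41636 − 74.33224)/3 = 66.44440
T(2,1) = (4·66.90396 − 68.41636) / 3 = 66.39983
T(2,2) = 66.39983 + (66.39983 − 66.44440)/15 = 66.39686
(Column j=1 coincides with Simpson's rule on the same nodes.)

66.397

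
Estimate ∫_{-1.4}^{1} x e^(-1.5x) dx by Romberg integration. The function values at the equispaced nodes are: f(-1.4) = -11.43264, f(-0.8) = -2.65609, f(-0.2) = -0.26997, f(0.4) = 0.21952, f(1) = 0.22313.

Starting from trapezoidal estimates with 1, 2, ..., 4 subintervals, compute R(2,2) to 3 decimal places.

-4.258

R(0,0) (trapezoid, 1 panel, h=2.4000): -13.45141
R(1,0) (trapezoid, 2 panels, h=1.2000): -7.04967
R(2,0) (trapezoid, 4 panels, h=0.6000): -4.98678
R(1,1) = -7.04967 + (-7.04967 − (-13.45141))/3 = -4.91576
R(2,1) = -4.98678 + (-4.98678 − (-7.04967))/3 = -4.29915
R(2,2) = -4.29915 + (-4.29915 − (-4.91576))/15 = -4.25804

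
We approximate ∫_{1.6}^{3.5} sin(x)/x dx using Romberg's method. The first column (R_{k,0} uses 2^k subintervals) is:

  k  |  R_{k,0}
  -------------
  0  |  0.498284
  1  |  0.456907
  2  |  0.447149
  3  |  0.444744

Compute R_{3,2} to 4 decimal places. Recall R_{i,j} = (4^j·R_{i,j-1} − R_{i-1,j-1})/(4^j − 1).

R_{2,1} = 0.447149 + (0.447149 − 0.456907)/3 = 0.443896
R_{3,1} = (4·0.444744 − 0.447149) / 3 = 0.443942
R_{3,2} = (16·0.443942 − 0.443896) / 15 = 0.443945
(Column j=1 coincides with Simpson's rule on the same nodes.)

0.4439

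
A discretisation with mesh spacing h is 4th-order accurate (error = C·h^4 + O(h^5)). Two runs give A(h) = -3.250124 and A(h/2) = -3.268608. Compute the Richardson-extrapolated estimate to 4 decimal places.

-3.2698

Extrapolated value = (16·A(h/2) − A(h)) / (16 − 1)
= (16·(-3.268608) − (-3.250124)) / 15
= -49.047604 / 15 = -3.269840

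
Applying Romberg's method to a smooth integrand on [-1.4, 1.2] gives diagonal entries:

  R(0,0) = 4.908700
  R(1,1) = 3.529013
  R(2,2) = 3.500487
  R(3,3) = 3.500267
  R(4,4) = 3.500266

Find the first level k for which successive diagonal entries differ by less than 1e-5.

k = 4

|R(1,1) − R(0,0)| = 1.379687 ≥ 1e-5
|R(2,2) − R(1,1)| = 0.028526 ≥ 1e-5
|R(3,3) − R(2,2)| = 0.000220 ≥ 1e-5
|R(4,4) − R(3,3)| = 0.000001 < 1e-5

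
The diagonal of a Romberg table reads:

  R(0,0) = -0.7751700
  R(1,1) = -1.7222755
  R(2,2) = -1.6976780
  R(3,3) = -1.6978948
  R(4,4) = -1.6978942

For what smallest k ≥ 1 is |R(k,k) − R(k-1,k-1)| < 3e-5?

|R(1,1) − R(0,0)| = 0.9471055 ≥ 3e-5
|R(2,2) − R(1,1)| = 0.0245975 ≥ 3e-5
|R(3,3) − R(2,2)| = 0.0002168 ≥ 3e-5
|R(4,4) − R(3,3)| = 0.0000006 < 3e-5

k = 4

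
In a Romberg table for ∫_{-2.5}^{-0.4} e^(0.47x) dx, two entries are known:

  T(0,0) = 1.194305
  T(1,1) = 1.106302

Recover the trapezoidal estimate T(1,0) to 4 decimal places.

From T(1,1) = (4·T(1,0) − T(0,0))/3, solve for T(1,0):
4·T(1,0) = 3·1.106302 + 1.194305 = 4.513211
T(1,0) = 1.128303

1.1283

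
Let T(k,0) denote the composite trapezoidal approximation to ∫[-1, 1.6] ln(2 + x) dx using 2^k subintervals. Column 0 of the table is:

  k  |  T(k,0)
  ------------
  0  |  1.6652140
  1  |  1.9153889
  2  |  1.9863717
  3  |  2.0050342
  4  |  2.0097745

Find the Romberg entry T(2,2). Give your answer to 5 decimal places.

Richardson extrapolation on the trapezoidal column (denominator 4−1=3):
T(1,1) = 1.9153889 + (1.9153889 − 1.6652140)/3 = 1.9987805
T(2,1) = (4·1.9863717 − 1.9153889) / 3 = 2.0100326
T(2,2) = 2.0100326 + (2.0100326 − 1.9987805)/15 = 2.0107827
(Column j=1 coincides with Simpson's rule on the same nodes.)

2.01078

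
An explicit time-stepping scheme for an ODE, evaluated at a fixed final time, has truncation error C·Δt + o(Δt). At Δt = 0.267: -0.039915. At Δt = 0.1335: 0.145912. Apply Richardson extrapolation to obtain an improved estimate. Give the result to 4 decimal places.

0.3317

Extrapolated value = (2·A(Δt/2) − A(Δt)) / (2 − 1)
= (2·0.145912 − (-0.039915)) / 1
= 0.331739 / 1 = 0.331739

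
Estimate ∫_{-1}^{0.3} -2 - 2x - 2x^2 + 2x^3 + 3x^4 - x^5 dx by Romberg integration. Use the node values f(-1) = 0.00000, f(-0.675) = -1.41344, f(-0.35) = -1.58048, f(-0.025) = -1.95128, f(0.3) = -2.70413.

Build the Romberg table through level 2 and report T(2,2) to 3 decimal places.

-2.103

T(0,0) (trapezoid, 1 panel, h=1.3000): -1.75768
T(1,0) (trapezoid, 2 panels, h=0.6500): -1.90615
T(2,0) (trapezoid, 4 panels, h=0.3250): -2.04661
T(1,1) = -1.90615 + (-1.90615 − (-1.75768))/3 = -1.95564
T(2,1) = -2.04661 + (-2.04661 − (-1.90615))/3 = -2.09343
T(2,2) = -2.09343 + (-2.09343 − (-1.95564))/15 = -2.10262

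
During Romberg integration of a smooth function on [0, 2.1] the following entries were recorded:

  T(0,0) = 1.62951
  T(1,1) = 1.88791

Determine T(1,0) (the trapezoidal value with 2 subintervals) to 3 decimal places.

1.823

From T(1,1) = (4·T(1,0) − T(0,0))/3, solve for T(1,0):
4·T(1,0) = 3·1.88791 + 1.62951 = 7.29324
T(1,0) = 1.82331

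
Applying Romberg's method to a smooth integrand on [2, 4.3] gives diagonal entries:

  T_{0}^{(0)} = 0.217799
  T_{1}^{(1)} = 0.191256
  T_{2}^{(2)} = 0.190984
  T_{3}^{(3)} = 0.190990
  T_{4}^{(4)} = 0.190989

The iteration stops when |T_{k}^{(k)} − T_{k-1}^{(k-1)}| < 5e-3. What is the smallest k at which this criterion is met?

k = 2

|T_{1}^{(1)} − T_{0}^{(0)}| = 0.026543 ≥ 5e-3
|T_{2}^{(2)} − T_{1}^{(1)}| = 0.000272 < 5e-3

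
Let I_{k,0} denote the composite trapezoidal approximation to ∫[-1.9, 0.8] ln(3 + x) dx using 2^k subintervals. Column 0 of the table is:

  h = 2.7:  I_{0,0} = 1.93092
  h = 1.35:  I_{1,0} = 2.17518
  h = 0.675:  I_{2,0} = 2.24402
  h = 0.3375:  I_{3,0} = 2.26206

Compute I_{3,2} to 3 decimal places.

Richardson extrapolation on the trapezoidal column (denominator 4−1=3):
I_{2,1} = (4·2.24402 − 2.17518) / 3 = 2.26697
I_{3,1} = (4·2.26206 − 2.24402) / 3 = 2.26807
I_{3,2} = 2.26807 + (2.26807 − 2.26697)/15 = 2.26814
(Column j=1 coincides with Simpson's rule on the same nodes.)

2.268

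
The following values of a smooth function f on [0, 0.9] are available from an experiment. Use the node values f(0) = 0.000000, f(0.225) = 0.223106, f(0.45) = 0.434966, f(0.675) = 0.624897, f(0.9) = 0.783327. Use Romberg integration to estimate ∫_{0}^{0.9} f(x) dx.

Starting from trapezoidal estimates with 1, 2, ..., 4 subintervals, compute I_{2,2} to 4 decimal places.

I_{0,0} (trapezoid, 1 panel, h=0.9000): 0.352497
I_{1,0} (trapezoid, 2 panels, h=0.4500): 0.371983
I_{2,0} (trapezoid, 4 panels, h=0.2250): 0.376792
I_{1,1} = 0.371983 + (0.371983 − 0.352497)/3 = 0.378478
I_{2,1} = 0.376792 + (0.376792 − 0.371983)/3 = 0.378395
I_{2,2} = 0.378395 + (0.378395 − 0.378478)/15 = 0.378389

0.3784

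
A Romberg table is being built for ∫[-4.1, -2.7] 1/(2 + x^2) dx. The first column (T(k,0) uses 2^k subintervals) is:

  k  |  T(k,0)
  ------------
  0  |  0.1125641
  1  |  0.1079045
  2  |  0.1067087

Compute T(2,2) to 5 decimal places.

0.10631

Richardson extrapolation on the trapezoidal column (denominator 4−1=3):
T(1,1) = (4·0.1079045 − 0.1125641) / 3 = 0.1063513
T(2,1) = (4·0.1067087 − 0.1079045) / 3 = 0.1063101
T(2,2) = 0.1063101 + (0.1063101 − 0.1063513)/15 = 0.1063074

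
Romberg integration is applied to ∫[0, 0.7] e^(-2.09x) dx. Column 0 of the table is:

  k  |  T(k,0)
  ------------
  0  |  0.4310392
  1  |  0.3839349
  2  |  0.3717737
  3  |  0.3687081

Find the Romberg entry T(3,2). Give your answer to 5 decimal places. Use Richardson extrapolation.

T(2,1) = (4·0.3717737 − 0.3839349) / 3 = 0.3677200
T(3,1) = (4·0.3687081 − 0.3717737) / 3 = 0.3676862
T(3,2) = (16·0.3676862 − 0.3677200) / 15 = 0.3676839

0.36768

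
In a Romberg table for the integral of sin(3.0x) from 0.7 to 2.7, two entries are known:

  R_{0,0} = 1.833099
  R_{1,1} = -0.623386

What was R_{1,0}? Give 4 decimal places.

-0.0093

From R_{1,1} = (4·R_{1,0} − R_{0,0})/3, solve for R_{1,0}:
4·R_{1,0} = 3·(-0.623386) + 1.833099 = -0.037059
R_{1,0} = -0.009265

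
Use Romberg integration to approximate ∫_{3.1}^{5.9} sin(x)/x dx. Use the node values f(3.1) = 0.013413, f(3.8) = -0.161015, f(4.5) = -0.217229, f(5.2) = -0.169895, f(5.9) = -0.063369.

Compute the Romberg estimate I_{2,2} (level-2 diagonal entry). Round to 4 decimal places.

I_{0,0} (trapezoid, 1 panel, h=2.8000): -0.069938
I_{1,0} (trapezoid, 2 panels, h=1.4000): -0.339090
I_{2,0} (trapezoid, 4 panels, h=0.7000): -0.401182
I_{1,1} = -0.339090 + (-0.339090 − (-0.069938))/3 = -0.428807
I_{2,1} = -0.401182 + (-0.401182 − (-0.339090))/3 = -0.421879
I_{2,2} = -0.421879 + (-0.421879 − (-0.428807))/15 = -0.421417

-0.4214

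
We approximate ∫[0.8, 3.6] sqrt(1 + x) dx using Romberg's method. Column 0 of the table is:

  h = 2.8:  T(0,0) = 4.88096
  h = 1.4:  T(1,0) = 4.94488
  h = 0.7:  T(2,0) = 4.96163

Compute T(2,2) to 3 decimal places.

T(1,1) = (4·4.94488 − 4.88096) / 3 = 4.96619
T(2,1) = (4·4.96163 − 4.94488) / 3 = 4.96721
T(2,2) = 4.96721 + (4.96721 − 4.96619)/15 = 4.96728
(Column j=1 coincides with Simpson's rule on the same nodes.)

4.967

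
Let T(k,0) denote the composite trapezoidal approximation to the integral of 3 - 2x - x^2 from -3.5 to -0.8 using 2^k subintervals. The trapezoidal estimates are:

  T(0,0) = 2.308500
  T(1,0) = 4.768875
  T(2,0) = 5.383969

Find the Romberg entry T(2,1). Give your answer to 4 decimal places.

T(2,1) = 5.383969 + (5.383969 − 4.768875)/3 = 5.589000

5.5890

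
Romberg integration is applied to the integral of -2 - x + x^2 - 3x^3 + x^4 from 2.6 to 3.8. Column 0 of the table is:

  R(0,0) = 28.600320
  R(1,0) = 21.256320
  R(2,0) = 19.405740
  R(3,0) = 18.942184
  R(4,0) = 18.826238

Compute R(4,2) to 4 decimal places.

Richardson extrapolation on the trapezoidal column (denominator 4−1=3):
R(3,1) = (4·18.942184 − 19.405740) / 3 = 18.787665
R(4,1) = (4·18.826238 − 18.942184) / 3 = 18.787589
R(4,2) = 18.787589 + (18.787589 − 18.787665)/15 = 18.787584

18.7876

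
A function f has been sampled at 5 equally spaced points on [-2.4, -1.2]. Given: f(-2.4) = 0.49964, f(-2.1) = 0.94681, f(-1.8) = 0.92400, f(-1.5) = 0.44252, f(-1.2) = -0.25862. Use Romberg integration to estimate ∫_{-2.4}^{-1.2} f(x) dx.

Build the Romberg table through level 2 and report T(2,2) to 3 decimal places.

0.763

T(0,0) (trapezoid, 1 panel, h=1.2000): 0.14461
T(1,0) (trapezoid, 2 panels, h=0.6000): 0.62671
T(2,0) (trapezoid, 4 panels, h=0.3000): 0.73015
T(1,1) = 0.62671 + (0.62671 − 0.14461)/3 = 0.78741
T(2,1) = 0.73015 + (0.73015 − 0.62671)/3 = 0.76463
T(2,2) = 0.76463 + (0.76463 − 0.78741)/15 = 0.76311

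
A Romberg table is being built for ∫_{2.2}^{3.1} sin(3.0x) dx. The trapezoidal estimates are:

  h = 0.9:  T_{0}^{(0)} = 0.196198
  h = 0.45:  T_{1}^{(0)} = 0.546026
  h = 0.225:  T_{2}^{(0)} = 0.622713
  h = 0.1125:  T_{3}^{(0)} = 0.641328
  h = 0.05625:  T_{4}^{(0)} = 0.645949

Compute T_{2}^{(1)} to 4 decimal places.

Richardson extrapolation on the trapezoidal column (denominator 4−1=3):
T_{2}^{(1)} = (4·0.622713 − 0.546026) / 3 = 0.648275
(Column j=1 coincides with Simpson's rule on the same nodes.)

0.6483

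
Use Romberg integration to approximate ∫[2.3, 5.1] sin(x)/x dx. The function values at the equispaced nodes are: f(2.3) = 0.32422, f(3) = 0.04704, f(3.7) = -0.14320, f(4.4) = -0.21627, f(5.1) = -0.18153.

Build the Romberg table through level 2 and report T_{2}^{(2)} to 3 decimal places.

T_{0}^{(0)} (trapezoid, 1 panel, h=2.8000): 0.19977
T_{1}^{(0)} (trapezoid, 2 panels, h=1.4000): -0.10060
T_{2}^{(0)} (trapezoid, 4 panels, h=0.7000): -0.16876
T_{1}^{(1)} = -0.10060 + (-0.10060 − 0.19977)/3 = -0.20072
T_{2}^{(1)} = -0.16876 + (-0.16876 − (-0.10060))/3 = -0.19148
T_{2}^{(2)} = -0.19148 + (-0.19148 − (-0.20072))/15 = -0.19086

-0.191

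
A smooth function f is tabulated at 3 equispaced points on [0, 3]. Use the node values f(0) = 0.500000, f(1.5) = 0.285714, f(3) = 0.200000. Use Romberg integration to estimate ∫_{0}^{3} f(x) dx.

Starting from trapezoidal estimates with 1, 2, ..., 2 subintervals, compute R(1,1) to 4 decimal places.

R(0,0) (trapezoid, 1 panel, h=3.0000): 1.050000
R(1,0) (trapezoid, 2 panels, h=1.5000): 0.953571
R(1,1) = 0.953571 + (0.953571 − 1.050000)/3 = 0.921428

0.9214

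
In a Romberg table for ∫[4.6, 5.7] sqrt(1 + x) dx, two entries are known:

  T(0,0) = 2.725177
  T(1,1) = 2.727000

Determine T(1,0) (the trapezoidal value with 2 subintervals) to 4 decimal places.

2.7265

From T(1,1) = (4·T(1,0) − T(0,0))/3, solve for T(1,0):
4·T(1,0) = 3·2.727000 + 2.725177 = 10.906177
T(1,0) = 2.726544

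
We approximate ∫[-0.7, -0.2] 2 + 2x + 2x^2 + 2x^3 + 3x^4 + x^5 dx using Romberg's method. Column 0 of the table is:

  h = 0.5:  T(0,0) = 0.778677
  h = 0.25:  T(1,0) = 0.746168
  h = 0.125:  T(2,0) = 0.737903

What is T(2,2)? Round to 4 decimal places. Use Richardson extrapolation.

0.7351

Richardson extrapolation on the trapezoidal column (denominator 4−1=3):
T(1,1) = (4·0.746168 − 0.778677) / 3 = 0.735332
T(2,1) = (4·0.737903 − 0.746168) / 3 = 0.735148
T(2,2) = (16·0.735148 − 0.735332) / 15 = 0.735136
(Column j=1 coincides with Simpson's rule on the same nodes.)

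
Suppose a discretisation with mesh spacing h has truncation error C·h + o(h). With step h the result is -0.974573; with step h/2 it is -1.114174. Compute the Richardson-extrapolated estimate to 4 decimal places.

The leading error scales as h; refining by a factor of 2 reduces it by 2^1 = 2.
Extrapolated value = (2·A(h/2) − A(h)) / (2 − 1)
= (2·(-1.114174) − (-0.974573)) / 1
= -1.253775 / 1 = -1.253775

-1.2538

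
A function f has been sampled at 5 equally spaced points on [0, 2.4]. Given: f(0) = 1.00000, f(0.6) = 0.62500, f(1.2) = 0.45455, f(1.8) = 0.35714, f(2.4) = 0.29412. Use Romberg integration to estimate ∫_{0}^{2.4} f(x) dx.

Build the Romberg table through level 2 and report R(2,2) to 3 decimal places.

R(0,0) (trapezoid, 1 panel, h=2.4000): 1.55294
R(1,0) (trapezoid, 2 panels, h=1.2000): 1.32193
R(2,0) (trapezoid, 4 panels, h=0.6000): 1.25025
R(1,1) = 1.32193 + (1.32193 − 1.55294)/3 = 1.24493
R(2,1) = 1.25025 + (1.25025 − 1.32193)/3 = 1.22636
R(2,2) = 1.22636 + (1.22636 − 1.24493)/15 = 1.22512

1.225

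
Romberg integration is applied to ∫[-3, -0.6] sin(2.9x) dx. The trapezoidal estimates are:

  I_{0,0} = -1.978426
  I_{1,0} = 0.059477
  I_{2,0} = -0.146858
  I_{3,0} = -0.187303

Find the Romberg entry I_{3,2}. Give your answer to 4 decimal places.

I_{2,1} = -0.146858 + (-0.146858 − 0.059477)/3 = -0.215636
I_{3,1} = (4·(-0.187303) − (-0.146858)) / 3 = -0.200785
I_{3,2} = (16·(-0.200785) − (-0.215636)) / 15 = -0.199795

-0.1998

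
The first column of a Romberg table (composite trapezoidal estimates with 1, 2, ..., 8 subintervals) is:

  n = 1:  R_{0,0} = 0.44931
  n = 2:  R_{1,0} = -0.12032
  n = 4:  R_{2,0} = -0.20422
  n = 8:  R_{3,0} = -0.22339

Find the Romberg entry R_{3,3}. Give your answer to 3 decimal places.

-0.230

Richardson extrapolation on the trapezoidal column (denominator 4−1=3):
R_{1,1} = -0.12032 + (-0.12032 − 0.44931)/3 = -0.31020
R_{2,1} = (4·(-0.20422) − (-0.12032)) / 3 = -0.23219
R_{3,1} = (4·(-0.22339) − (-0.20422)) / 3 = -0.22978
R_{2,2} = -0.23219 + (-0.23219 − (-0.31020))/15 = -0.22699
R_{3,2} = (16·(-0.22978) − (-0.23219)) / 15 = -0.22962
R_{3,3} = -0.22962 + (-0.22962 − (-0.22699))/63 = -0.22966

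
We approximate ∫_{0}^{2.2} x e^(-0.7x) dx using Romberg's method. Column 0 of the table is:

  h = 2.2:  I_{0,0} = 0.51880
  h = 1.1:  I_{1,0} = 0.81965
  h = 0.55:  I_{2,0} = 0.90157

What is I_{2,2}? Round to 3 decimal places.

I_{1,1} = (4·0.81965 − 0.51880) / 3 = 0.91993
I_{2,1} = 0.90157 + (0.90157 − 0.81965)/3 = 0.92888
I_{2,2} = (16·0.92888 − 0.91993) / 15 = 0.92948

0.929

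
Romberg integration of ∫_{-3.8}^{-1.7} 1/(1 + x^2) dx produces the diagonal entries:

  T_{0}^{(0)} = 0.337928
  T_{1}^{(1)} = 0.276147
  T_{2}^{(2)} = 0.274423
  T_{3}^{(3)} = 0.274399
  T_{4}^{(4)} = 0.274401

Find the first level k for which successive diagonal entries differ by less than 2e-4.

k = 3

|T_{1}^{(1)} − T_{0}^{(0)}| = 0.061781 ≥ 2e-4
|T_{2}^{(2)} − T_{1}^{(1)}| = 0.001724 ≥ 2e-4
|T_{3}^{(3)} − T_{2}^{(2)}| = 0.000024 < 2e-4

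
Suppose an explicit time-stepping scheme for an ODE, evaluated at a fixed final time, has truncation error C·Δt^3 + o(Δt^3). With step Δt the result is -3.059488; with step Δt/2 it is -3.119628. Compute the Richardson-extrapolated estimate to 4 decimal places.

Extrapolated value = (8·A(Δt/2) − A(Δt)) / (8 − 1)
= (8·(-3.119628) − (-3.059488)) / 7
= -21.897536 / 7 = -3.128219

-3.1282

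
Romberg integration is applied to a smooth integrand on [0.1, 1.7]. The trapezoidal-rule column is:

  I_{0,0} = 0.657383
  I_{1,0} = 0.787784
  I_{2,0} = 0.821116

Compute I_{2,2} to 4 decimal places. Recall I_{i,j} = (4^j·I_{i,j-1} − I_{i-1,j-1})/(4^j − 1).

0.8323

I_{1,1} = (4·0.787784 − 0.657383) / 3 = 0.831251
I_{2,1} = (4·0.821116 − 0.787784) / 3 = 0.832227
I_{2,2} = 0.832227 + (0.832227 − 0.831251)/15 = 0.832292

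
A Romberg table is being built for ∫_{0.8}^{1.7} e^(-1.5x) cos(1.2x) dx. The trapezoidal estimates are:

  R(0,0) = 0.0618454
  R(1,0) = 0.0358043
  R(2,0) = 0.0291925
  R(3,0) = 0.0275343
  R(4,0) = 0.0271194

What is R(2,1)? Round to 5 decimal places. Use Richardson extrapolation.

Richardson extrapolation on the trapezoidal column (denominator 4−1=3):
R(2,1) = 0.0291925 + (0.0291925 − 0.0358043)/3 = 0.0269886
(Column j=1 coincides with Simpson's rule on the same nodes.)

0.02699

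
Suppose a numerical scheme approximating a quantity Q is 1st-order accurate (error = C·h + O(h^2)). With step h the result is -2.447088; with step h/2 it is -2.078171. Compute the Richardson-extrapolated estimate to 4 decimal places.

-1.7093

Extrapolated value = (2·A(h/2) − A(h)) / (2 − 1)
= (2·(-2.078171) − (-2.447088)) / 1
= -1.709254 / 1 = -1.709254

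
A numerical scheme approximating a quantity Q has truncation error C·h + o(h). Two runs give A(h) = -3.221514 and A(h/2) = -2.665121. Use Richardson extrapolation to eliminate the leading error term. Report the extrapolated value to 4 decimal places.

-2.1087

Extrapolated value = (2·A(h/2) − A(h)) / (2 − 1)
= (2·(-2.665121) − (-3.221514)) / 1
= -2.108728 / 1 = -2.108728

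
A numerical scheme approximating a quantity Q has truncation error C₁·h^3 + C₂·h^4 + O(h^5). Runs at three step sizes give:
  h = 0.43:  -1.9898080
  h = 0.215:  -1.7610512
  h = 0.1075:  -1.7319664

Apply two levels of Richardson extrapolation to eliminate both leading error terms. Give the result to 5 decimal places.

-1.72777

First eliminate the h^3 term (factor 2^3 = 8):
  B₁ = (8·(-1.7610512) − (-1.9898080))/7 = -1.7283717
  B₂ = (8·(-1.7319664) − (-1.7610512))/7 = -1.7278114
Then eliminate the h^4 term (factor 2^4 = 16):
  (16·(-1.7278114) − (-1.7283717))/15 = -1.7277740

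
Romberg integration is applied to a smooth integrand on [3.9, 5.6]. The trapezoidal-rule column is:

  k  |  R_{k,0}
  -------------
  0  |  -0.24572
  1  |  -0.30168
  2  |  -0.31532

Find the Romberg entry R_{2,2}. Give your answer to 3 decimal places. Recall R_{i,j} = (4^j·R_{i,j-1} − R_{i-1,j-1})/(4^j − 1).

-0.320

R_{1,1} = -0.30168 + (-0.30168 − (-0.24572))/3 = -0.32033
R_{2,1} = (4·(-0.31532) − (-0.30168)) / 3 = -0.31987
R_{2,2} = -0.31987 + (-0.31987 − (-0.32033))/15 = -0.31984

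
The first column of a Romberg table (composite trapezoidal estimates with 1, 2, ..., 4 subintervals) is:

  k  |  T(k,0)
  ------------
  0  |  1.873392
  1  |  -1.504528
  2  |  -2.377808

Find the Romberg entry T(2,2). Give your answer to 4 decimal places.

T(1,1) = (4·(-1.504528) − 1.873392) / 3 = -2.630501
T(2,1) = -2.377808 + (-2.377808 − (-1.504528))/3 = -2.668901
T(2,2) = -2.668901 + (-2.668901 − (-2.630501))/15 = -2.671461

-2.6715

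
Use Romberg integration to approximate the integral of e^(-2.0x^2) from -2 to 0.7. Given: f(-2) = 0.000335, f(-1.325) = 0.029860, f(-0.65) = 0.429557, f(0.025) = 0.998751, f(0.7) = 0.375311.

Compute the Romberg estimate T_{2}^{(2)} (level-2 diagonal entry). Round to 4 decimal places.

1.2210

T_{0}^{(0)} (trapezoid, 1 panel, h=2.7000): 0.507122
T_{1}^{(0)} (trapezoid, 2 panels, h=1.3500): 0.833463
T_{2}^{(0)} (trapezoid, 4 panels, h=0.6750): 1.111044
T_{1}^{(1)} = 0.833463 + (0.833463 − 0.507122)/3 = 0.942243
T_{2}^{(1)} = 1.111044 + (1.111044 − 0.833463)/3 = 1.203571
T_{2}^{(2)} = 1.203571 + (1.203571 − 0.942243)/15 = 1.220993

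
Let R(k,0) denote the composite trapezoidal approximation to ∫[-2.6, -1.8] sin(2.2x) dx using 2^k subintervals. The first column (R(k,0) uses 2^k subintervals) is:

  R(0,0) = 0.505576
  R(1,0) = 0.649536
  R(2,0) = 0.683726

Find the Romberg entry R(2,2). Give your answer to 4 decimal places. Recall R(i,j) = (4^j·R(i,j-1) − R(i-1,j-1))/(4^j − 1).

0.6950

R(1,1) = 0.649536 + (0.649536 − 0.505576)/3 = 0.697523
R(2,1) = (4·0.683726 − 0.649536) / 3 = 0.695123
R(2,2) = 0.695123 + (0.695123 − 0.697523)/15 = 0.694963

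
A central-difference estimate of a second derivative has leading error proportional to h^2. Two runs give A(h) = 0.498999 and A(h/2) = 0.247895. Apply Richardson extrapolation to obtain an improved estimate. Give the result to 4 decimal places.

0.1642

The leading error scales as h^2; refining by a factor of 2 reduces it by 2^2 = 4.
Extrapolated value = (4·A(h/2) − A(h)) / (4 − 1)
= (4·0.247895 − 0.498999) / 3
= 0.492581 / 3 = 0.164194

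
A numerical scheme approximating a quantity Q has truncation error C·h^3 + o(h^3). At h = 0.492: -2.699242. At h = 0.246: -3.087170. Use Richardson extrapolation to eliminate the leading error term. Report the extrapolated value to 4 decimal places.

-3.1426

The leading error scales as h^3; refining by a factor of 2 reduces it by 2^3 = 8.
Extrapolated value = (8·A(h/2) − A(h)) / (8 − 1)
= (8·(-3.087170) − (-2.699242)) / 7
= -21.998118 / 7 = -3.142588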